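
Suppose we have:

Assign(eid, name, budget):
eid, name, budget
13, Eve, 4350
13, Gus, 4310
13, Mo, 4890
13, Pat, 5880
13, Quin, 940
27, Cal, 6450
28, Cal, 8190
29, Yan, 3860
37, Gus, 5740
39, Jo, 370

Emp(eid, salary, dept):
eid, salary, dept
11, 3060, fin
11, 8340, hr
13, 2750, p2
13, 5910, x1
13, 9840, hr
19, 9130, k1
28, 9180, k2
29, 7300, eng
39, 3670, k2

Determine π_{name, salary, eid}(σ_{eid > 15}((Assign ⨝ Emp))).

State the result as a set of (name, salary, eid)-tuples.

{(Cal, 9180, 28), (Jo, 3670, 39), (Yan, 7300, 29)}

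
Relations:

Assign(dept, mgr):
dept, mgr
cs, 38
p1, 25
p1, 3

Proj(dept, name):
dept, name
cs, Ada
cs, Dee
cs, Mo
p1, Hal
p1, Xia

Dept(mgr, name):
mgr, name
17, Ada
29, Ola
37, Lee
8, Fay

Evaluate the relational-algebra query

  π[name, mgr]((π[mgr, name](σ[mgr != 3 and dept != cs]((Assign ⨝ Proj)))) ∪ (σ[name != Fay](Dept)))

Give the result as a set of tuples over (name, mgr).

{(Ada, 17), (Hal, 25), (Lee, 37), (Ola, 29), (Xia, 25)}

Natural join on dept: {(cs, 38, Ada), (cs, 38, Dee), (cs, 38, Mo), (p1, 25, Hal), (p1, 25, Xia), (p1, 3, Hal), (p1, 3, Xia)}
Filtering on mgr != 3 and dept != cs leaves {(p1, 25, Hal), (p1, 25, Xia)}.
π[mgr, name]: project onto (mgr, name) → {(25, Hal), (25, Xia)}
Filtering on name != Fay leaves {(17, Ada), (29, Ola), (37, Lee)}.
Union: {(25, Hal), (25, Xia)} with {(17, Ada), (29, Ola), (37, Lee)} → {(17, Ada), (25, Hal), (25, Xia), (29, Ola), (37, Lee)}
π[name, mgr]: project onto (name, mgr) → {(Ada, 17), (Hal, 25), (Lee, 37), (Ola, 29), (Xia, 25)}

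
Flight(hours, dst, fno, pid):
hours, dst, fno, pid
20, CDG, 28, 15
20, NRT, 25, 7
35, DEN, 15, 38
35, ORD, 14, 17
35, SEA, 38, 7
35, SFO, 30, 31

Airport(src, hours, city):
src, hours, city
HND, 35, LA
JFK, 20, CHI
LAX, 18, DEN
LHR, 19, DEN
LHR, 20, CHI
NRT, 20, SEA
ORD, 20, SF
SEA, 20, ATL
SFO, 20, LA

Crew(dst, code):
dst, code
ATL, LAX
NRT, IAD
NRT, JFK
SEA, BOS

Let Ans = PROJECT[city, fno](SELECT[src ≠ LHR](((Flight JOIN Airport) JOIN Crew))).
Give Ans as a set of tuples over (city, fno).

Joining Flight and Airport on hours yields {(20, CDG, 28, 15, JFK, CHI), (20, CDG, 28, 15, LHR, CHI), (20, CDG, 28, 15, NRT, SEA), (20, CDG, 28, 15, ORD, SF), (20, CDG, 28, 15, SEA, ATL), (20, CDG, 28, 15, SFO, LA), (20, NRT, 25, 7, JFK, CHI), (20, NRT, 25, 7, LHR, CHI), (20, NRT, 25, 7, NRT, SEA), (20, NRT, 25, 7, ORD, SF), (20, NRT, 25, 7, SEA, ATL), (20, NRT, 25, 7, SFO, LA), (35, DEN, 15, 38, HND, LA), (35, ORD, 14, 17, HND, LA), (35, SEA, 38, 7, HND, LA), (35, SFO, 30, 31, HND, LA)}.
Joining (Flight JOIN Airport) and Crew on dst yields {(20, NRT, 25, 7, JFK, CHI, IAD), (20, NRT, 25, 7, JFK, CHI, JFK), (20, NRT, 25, 7, LHR, CHI, IAD), (20, NRT, 25, 7, LHR, CHI, JFK), (20, NRT, 25, 7, NRT, SEA, IAD), (20, NRT, 25, 7, NRT, SEA, JFK), (20, NRT, 25, 7, ORD, SF, IAD), (20, NRT, 25, 7, ORD, SF, JFK), (20, NRT, 25, 7, SEA, ATL, IAD), (20, NRT, 25, 7, SEA, ATL, JFK), (20, NRT, 25, 7, SFO, LA, IAD), (20, NRT, 25, 7, SFO, LA, JFK), (35, SEA, 38, 7, HND, LA, BOS)}.
Apply σ_{src ≠ LHR}; surviving tuples: {(20, NRT, 25, 7, JFK, CHI, IAD), (20, NRT, 25, 7, JFK, CHI, JFK), (20, NRT, 25, 7, NRT, SEA, IAD), (20, NRT, 25, 7, NRT, SEA, JFK), (20, NRT, 25, 7, ORD, SF, IAD), (20, NRT, 25, 7, ORD, SF, JFK), (20, NRT, 25, 7, SEA, ATL, IAD), (20, NRT, 25, 7, SEA, ATL, JFK), (20, NRT, 25, 7, SFO, LA, IAD), (20, NRT, 25, 7, SFO, LA, JFK), (35, SEA, 38, 7, HND, LA, BOS)}
π_{city, fno} gives {(ATL, 25), (CHI, 25), (LA, 25), (LA, 38), (SEA, 25), (SF, 25)} (5 duplicate(s) eliminated).

{(ATL, 25), (CHI, 25), (LA, 25), (LA, 38), (SEA, 25), (SF, 25)}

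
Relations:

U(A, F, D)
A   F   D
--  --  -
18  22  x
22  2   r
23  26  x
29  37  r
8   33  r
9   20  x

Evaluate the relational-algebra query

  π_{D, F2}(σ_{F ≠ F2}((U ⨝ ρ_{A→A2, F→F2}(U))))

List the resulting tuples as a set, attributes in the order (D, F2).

{(r, 2), (r, 33), (r, 37), (x, 20), (x, 22), (x, 26)}

ρ[A→A2, F→F2]: schema becomes (A2, F2, D); tuples unchanged.
Joining U and ρ_{A→A2, F→F2}(U) on D yields {(18, 22, x, 18, 22), (18, 22, x, 23, 26), (18, 22, x, 9, 20), (22, 2, r, 22, 2), (22, 2, r, 29, 37), (22, 2, r, 8, 33), (23, 26, x, 18, 22), (23, 26, x, 23, 26), (23, 26, x, 9, 20), (29, 37, r, 22, 2), (29, 37, r, 29, 37), (29, 37, r, 8, 33), (8, 33, r, 22, 2), (8, 33, r, 29, 37), (8, 33, r, 8, 33), (9, 20, x, 18, 22), (9, 20, x, 23, 26), (9, 20, x, 9, 20)}.
Selection F ≠ F2: {(18, 22, x, 23, 26), (18, 22, x, 9, 20), (22, 2, r, 29, 37), (22, 2, r, 8, 33), (23, 26, x, 18, 22), (23, 26, x, 9, 20), (29, 37, r, 22, 2), (29, 37, r, 8, 33), (8, 33, r, 22, 2), (8, 33, r, 29, 37), (9, 20, x, 18, 22), (9, 20, x, 23, 26)}
π[D, F2]: project onto (D, F2) (6 duplicate(s) eliminated) → {(r, 2), (r, 33), (r, 37), (x, 20), (x, 22), (x, 26)}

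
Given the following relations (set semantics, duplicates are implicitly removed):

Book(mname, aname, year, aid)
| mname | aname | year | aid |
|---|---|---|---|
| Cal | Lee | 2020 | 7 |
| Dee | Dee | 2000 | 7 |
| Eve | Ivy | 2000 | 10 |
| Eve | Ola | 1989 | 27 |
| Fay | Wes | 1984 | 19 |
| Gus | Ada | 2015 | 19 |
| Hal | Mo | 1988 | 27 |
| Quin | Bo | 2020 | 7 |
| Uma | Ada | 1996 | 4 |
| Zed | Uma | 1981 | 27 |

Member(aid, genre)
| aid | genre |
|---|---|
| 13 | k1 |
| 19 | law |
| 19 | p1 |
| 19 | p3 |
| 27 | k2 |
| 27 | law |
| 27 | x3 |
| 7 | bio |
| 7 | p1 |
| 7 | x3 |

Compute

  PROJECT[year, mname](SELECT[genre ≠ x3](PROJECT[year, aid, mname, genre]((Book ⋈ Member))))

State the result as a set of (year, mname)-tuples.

{(1981, Zed), (1984, Fay), (1988, Hal), (1989, Eve), (2000, Dee), (2015, Gus), (2020, Cal), (2020, Quin)}

Book ⋈ Member (natural join on aid): {(Cal, Lee, 2020, 7, bio), (Cal, Lee, 2020, 7, p1), (Cal, Lee, 2020, 7, x3), (Dee, Dee, 2000, 7, bio), (Dee, Dee, 2000, 7, p1), (Dee, Dee, 2000, 7, x3), (Eve, Ola, 1989, 27, k2), (Eve, Ola, 1989, 27, law), (Eve, Ola, 1989, 27, x3), (Fay, Wes, 1984, 19, law), (Fay, Wes, 1984, 19, p1), (Fay, Wes, 1984, 19, p3), (Gus, Ada, 2015, 19, law), (Gus, Ada, 2015, 19, p1), (Gus, Ada, 2015, 19, p3), (Hal, Mo, 1988, 27, k2), (Hal, Mo, 1988, 27, law), (Hal, Mo, 1988, 27, x3), (Quin, Bo, 2020, 7, bio), (Quin, Bo, 2020, 7, p1), (Quin, Bo, 2020, 7, x3), (Zed, Uma, 1981, 27, k2), (Zed, Uma, 1981, 27, law), (Zed, Uma, 1981, 27, x3)}
Projecting to year, aid, mname, genre: {(1981, 27, Zed, k2), (1981, 27, Zed, law), (1981, 27, Zed, x3), (1984, 19, Fay, law), (1984, 19, Fay, p1), (1984, 19, Fay, p3), (1988, 27, Hal, k2), (1988, 27, Hal, law), (1988, 27, Hal, x3), (1989, 27, Eve, k2), (1989, 27, Eve, law), (1989, 27, Eve, x3), (2000, 7, Dee, bio), (2000, 7, Dee, p1), (2000, 7, Dee, x3), (2015, 19, Gus, law), (2015, 19, Gus, p1), (2015, 19, Gus, p3), (2020, 7, Cal, bio), (2020, 7, Cal, p1), (2020, 7, Cal, x3), (2020, 7, Quin, bio), (2020, 7, Quin, p1), (2020, 7, Quin, x3)}
Apply σ_{genre ≠ x3}; surviving tuples: {(1981, 27, Zed, k2), (1981, 27, Zed, law), (1984, 19, Fay, law), (1984, 19, Fay, p1), (1984, 19, Fay, p3), (1988, 27, Hal, k2), (1988, 27, Hal, law), (1989, 27, Eve, k2), (1989, 27, Eve, law), (2000, 7, Dee, bio), (2000, 7, Dee, p1), (2015, 19, Gus, law), (2015, 19, Gus, p1), (2015, 19, Gus, p3), (2020, 7, Cal, bio), (2020, 7, Cal, p1), (2020, 7, Quin, bio), (2020, 7, Quin, p1)}
Projecting to year, mname (10 duplicate(s) eliminated): {(1981, Zed), (1984, Fay), (1988, Hal), (1989, Eve), (2000, Dee), (2015, Gus), (2020, Cal), (2020, Quin)}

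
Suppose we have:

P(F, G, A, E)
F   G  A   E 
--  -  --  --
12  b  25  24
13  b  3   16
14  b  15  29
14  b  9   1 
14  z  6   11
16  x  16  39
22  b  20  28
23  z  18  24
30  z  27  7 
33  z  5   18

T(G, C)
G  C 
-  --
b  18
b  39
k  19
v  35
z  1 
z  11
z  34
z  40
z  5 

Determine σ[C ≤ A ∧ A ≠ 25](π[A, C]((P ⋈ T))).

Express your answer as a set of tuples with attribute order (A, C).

{(18, 1), (18, 11), (18, 5), (20, 18), (27, 1), (27, 11), (27, 5), (5, 1), (5, 5), (6, 1), (6, 5)}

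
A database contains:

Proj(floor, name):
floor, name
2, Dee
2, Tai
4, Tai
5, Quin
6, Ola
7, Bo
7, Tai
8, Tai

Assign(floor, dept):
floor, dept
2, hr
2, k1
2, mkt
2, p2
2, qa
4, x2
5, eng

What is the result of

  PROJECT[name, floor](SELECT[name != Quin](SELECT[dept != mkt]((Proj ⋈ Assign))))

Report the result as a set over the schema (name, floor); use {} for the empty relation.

Joining Proj and Assign on floor yields {(2, Dee, hr), (2, Dee, k1), (2, Dee, mkt), (2, Dee, p2), (2, Dee, qa), (2, Tai, hr), (2, Tai, k1), (2, Tai, mkt), (2, Tai, p2), (2, Tai, qa), (4, Tai, x2), (5, Quin, eng)}.
Filtering on dept != mkt leaves {(2, Dee, hr), (2, Dee, k1), (2, Dee, p2), (2, Dee, qa), (2, Tai, hr), (2, Tai, k1), (2, Tai, p2), (2, Tai, qa), (4, Tai, x2), (5, Quin, eng)}.
Filtering on name != Quin leaves {(2, Dee, hr), (2, Dee, k1), (2, Dee, p2), (2, Dee, qa), (2, Tai, hr), (2, Tai, k1), (2, Tai, p2), (2, Tai, qa), (4, Tai, x2)}.
Keep only column(s) name, floor (6 duplicate(s) eliminated): {(Dee, 2), (Tai, 2), (Tai, 4)}

{(Dee, 2), (Tai, 2), (Tai, 4)}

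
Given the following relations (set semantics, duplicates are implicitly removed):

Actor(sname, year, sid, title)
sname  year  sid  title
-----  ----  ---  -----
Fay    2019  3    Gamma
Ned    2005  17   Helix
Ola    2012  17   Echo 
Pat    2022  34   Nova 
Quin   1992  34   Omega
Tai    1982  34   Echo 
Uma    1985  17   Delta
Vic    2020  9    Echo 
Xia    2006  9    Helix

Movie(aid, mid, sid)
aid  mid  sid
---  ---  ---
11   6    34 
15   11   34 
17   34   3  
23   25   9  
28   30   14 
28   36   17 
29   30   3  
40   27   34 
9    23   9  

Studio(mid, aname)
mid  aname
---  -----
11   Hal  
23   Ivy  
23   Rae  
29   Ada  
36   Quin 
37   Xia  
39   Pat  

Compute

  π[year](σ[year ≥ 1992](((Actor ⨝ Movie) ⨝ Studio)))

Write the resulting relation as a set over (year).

{1992, 2005, 2006, 2012, 2020, 2022}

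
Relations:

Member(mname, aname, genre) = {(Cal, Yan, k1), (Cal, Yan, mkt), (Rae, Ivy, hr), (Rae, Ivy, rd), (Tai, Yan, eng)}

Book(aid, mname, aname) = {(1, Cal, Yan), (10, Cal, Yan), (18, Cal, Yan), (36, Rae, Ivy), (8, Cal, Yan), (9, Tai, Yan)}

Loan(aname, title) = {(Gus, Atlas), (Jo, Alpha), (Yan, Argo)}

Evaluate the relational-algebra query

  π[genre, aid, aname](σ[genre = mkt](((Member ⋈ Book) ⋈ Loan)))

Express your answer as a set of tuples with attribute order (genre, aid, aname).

{(mkt, 1, Yan), (mkt, 10, Yan), (mkt, 18, Yan), (mkt, 8, Yan)}

Member ⋈ Book (natural join on mname, aname): {(Cal, Yan, k1, 1), (Cal, Yan, k1, 10), (Cal, Yan, k1, 18), (Cal, Yan, k1, 8), (Cal, Yan, mkt, 1), (Cal, Yan, mkt, 10), (Cal, Yan, mkt, 18), (Cal, Yan, mkt, 8), (Rae, Ivy, hr, 36), (Rae, Ivy, rd, 36), (Tai, Yan, eng, 9)}
(Member ⋈ Book) ⋈ Loan (natural join on aname): {(Cal, Yan, k1, 1, Argo), (Cal, Yan, k1, 10, Argo), (Cal, Yan, k1, 18, Argo), (Cal, Yan, k1, 8, Argo), (Cal, Yan, mkt, 1, Argo), (Cal, Yan, mkt, 10, Argo), (Cal, Yan, mkt, 18, Argo), (Cal, Yan, mkt, 8, Argo), (Tai, Yan, eng, 9, Argo)}
Apply σ_{genre = mkt}; surviving tuples: {(Cal, Yan, mkt, 1, Argo), (Cal, Yan, mkt, 10, Argo), (Cal, Yan, mkt, 18, Argo), (Cal, Yan, mkt, 8, Argo)}
Projecting to genre, aid, aname: {(mkt, 1, Yan), (mkt, 10, Yan), (mkt, 18, Yan), (mkt, 8, Yan)}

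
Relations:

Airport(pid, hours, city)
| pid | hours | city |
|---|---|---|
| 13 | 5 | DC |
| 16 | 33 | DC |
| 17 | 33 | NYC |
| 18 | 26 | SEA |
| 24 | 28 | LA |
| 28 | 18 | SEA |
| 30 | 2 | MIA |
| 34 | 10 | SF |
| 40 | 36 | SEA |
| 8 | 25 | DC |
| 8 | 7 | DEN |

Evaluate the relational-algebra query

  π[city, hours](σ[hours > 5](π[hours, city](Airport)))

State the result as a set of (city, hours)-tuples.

π_{hours, city} gives {(10, SF), (18, SEA), (2, MIA), (25, DC), (26, SEA), (28, LA), (33, DC), (33, NYC), (36, SEA), (5, DC), (7, DEN)}.
Filtering on hours > 5 leaves {(10, SF), (18, SEA), (25, DC), (26, SEA), (28, LA), (33, DC), (33, NYC), (36, SEA), (7, DEN)}.
π_{city, hours} gives {(DC, 25), (DC, 33), (DEN, 7), (LA, 28), (NYC, 33), (SEA, 18), (SEA, 26), (SEA, 36), (SF, 10)}.

{(DC, 25), (DC, 33), (DEN, 7), (LA, 28), (NYC, 33), (SEA, 18), (SEA, 26), (SEA, 36), (SF, 10)}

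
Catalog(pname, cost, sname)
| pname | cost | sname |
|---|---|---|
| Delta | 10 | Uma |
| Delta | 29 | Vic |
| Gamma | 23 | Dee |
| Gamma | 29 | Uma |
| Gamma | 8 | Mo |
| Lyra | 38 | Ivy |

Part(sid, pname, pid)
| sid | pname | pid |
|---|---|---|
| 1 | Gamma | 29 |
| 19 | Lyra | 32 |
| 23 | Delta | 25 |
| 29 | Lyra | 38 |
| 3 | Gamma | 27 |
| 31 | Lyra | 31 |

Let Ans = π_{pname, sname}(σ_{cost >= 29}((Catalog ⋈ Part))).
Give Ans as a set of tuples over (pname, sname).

Catalog ⋈ Part (natural join on pname): {(Delta, 10, Uma, 23, 25), (Delta, 29, Vic, 23, 25), (Gamma, 23, Dee, 1, 29), (Gamma, 23, Dee, 3, 27), (Gamma, 29, Uma, 1, 29), (Gamma, 29, Uma, 3, 27), (Gamma, 8, Mo, 1, 29), (Gamma, 8, Mo, 3, 27), (Lyra, 38, Ivy, 19, 32), (Lyra, 38, Ivy, 29, 38), (Lyra, 38, Ivy, 31, 31)}
Selection cost >= 29: {(Delta, 29, Vic, 23, 25), (Gamma, 29, Uma, 1, 29), (Gamma, 29, Uma, 3, 27), (Lyra, 38, Ivy, 19, 32), (Lyra, 38, Ivy, 29, 38), (Lyra, 38, Ivy, 31, 31)}
π[pname, sname]: project onto (pname, sname) (3 duplicate(s) eliminated) → {(Delta, Vic), (Gamma, Uma), (Lyra, Ivy)}

{(Delta, Vic), (Gamma, Uma), (Lyra, Ivy)}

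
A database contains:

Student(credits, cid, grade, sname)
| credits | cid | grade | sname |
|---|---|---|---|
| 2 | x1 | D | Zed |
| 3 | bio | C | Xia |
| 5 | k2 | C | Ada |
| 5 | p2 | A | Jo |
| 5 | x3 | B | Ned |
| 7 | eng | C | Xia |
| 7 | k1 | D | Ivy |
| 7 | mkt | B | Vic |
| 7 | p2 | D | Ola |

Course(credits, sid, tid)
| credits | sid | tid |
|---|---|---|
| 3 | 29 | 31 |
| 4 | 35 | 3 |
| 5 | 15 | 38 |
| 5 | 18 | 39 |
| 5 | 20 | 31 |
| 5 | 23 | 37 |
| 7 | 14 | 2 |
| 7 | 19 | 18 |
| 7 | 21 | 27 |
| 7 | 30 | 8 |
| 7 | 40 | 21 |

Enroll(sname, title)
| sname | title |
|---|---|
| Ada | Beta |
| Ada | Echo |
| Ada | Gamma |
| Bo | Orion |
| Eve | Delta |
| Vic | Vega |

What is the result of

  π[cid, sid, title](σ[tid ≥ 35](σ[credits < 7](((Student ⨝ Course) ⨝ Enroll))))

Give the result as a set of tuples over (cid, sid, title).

{(k2, 15, Beta), (k2, 15, Echo), (k2, 15, Gamma), (k2, 18, Beta), (k2, 18, Echo), (k2, 18, Gamma), (k2, 23, Beta), (k2, 23, Echo), (k2, 23, Gamma)}

Joining Student and Course on credits yields {(3, bio, C, Xia, 29, 31), (5, k2, C, Ada, 15, 38), (5, k2, C, Ada, 18, 39), (5, k2, C, Ada, 20, 31), (5, k2, C, Ada, 23, 37), (5, p2, A, Jo, 15, 38), (5, p2, A, Jo, 18, 39), (5, p2, A, Jo, 20, 31), (5, p2, A, Jo, 23, 37), (5, x3, B, Ned, 15, 38), (5, x3, B, Ned, 18, 39), (5, x3, B, Ned, 20, 31), (5, x3, B, Ned, 23, 37), (7, eng, C, Xia, 14, 2), (7, eng, C, Xia, 19, 18), (7, eng, C, Xia, 21, 27), (7, eng, C, Xia, 30, 8), (7, eng, C, Xia, 40, 21), (7, k1, D, Ivy, 14, 2), (7, k1, D, Ivy, 19, 18), (7, k1, D, Ivy, 21, 27), (7, k1, D, Ivy, 30, 8), (7, k1, D, Ivy, 40, 21), (7, mkt, B, Vic, 14, 2), (7, mkt, B, Vic, 19, 18), (7, mkt, B, Vic, 21, 27), (7, mkt, B, Vic, 30, 8), (7, mkt, B, Vic, 40, 21), (7, p2, D, Ola, 14, 2), (7, p2, D, Ola, 19, 18), (7, p2, D, Ola, 21, 27), (7, p2, D, Ola, 30, 8), (7, p2, D, Ola, 40, 21)}.
Joining (Student ⨝ Course) and Enroll on sname yields {(5, k2, C, Ada, 15, 38, Beta), (5, k2, C, Ada, 15, 38, Echo), (5, k2, C, Ada, 15, 38, Gamma), (5, k2, C, Ada, 18, 39, Beta), (5, k2, C, Ada, 18, 39, Echo), (5, k2, C, Ada, 18, 39, Gamma), (5, k2, C, Ada, 20, 31, Beta), (5, k2, C, Ada, 20, 31, Echo), (5, k2, C, Ada, 20, 31, Gamma), (5, k2, C, Ada, 23, 37, Beta), (5, k2, C, Ada, 23, 37, Echo), (5, k2, C, Ada, 23, 37, Gamma), (7, mkt, B, Vic, 14, 2, Vega), (7, mkt, B, Vic, 19, 18, Vega), (7, mkt, B, Vic, 21, 27, Vega), (7, mkt, B, Vic, 30, 8, Vega), (7, mkt, B, Vic, 40, 21, Vega)}.
σ[credits < 7]: keep tuples satisfying credits < 7 → {(5, k2, C, Ada, 15, 38, Beta), (5, k2, C, Ada, 15, 38, Echo), (5, k2, C, Ada, 15, 38, Gamma), (5, k2, C, Ada, 18, 39, Beta), (5, k2, C, Ada, 18, 39, Echo), (5, k2, C, Ada, 18, 39, Gamma), (5, k2, C, Ada, 20, 31, Beta), (5, k2, C, Ada, 20, 31, Echo), (5, k2, C, Ada, 20, 31, Gamma), (5, k2, C, Ada, 23, 37, Beta), (5, k2, C, Ada, 23, 37, Echo), (5, k2, C, Ada, 23, 37, Gamma)}
σ[tid ≥ 35]: keep tuples satisfying tid ≥ 35 → {(5, k2, C, Ada, 15, 38, Beta), (5, k2, C, Ada, 15, 38, Echo), (5, k2, C, Ada, 15, 38, Gamma), (5, k2, C, Ada, 18, 39, Beta), (5, k2, C, Ada, 18, 39, Echo), (5, k2, C, Ada, 18, 39, Gamma), (5, k2, C, Ada, 23, 37, Beta), (5, k2, C, Ada, 23, 37, Echo), (5, k2, C, Ada, 23, 37, Gamma)}
Projecting to cid, sid, title: {(k2, 15, Beta), (k2, 15, Echo), (k2, 15, Gamma), (k2, 18, Beta), (k2, 18, Echo), (k2, 18, Gamma), (k2, 23, Beta), (k2, 23, Echo), (k2, 23, Gamma)}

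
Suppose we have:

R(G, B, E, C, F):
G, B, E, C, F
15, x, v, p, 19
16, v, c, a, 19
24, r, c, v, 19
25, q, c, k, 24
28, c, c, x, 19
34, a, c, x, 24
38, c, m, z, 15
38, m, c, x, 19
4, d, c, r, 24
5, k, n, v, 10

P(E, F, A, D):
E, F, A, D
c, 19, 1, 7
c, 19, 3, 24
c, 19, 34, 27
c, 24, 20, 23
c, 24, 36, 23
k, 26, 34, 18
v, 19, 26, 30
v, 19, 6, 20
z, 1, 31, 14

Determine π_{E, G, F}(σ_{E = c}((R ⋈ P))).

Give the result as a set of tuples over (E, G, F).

R ⋈ P (natural join on E, F): {(15, x, v, p, 19, 26, 30), (15, x, v, p, 19, 6, 20), (16, v, c, a, 19, 1, 7), (16, v, c, a, 19, 3, 24), (16, v, c, a, 19, 34, 27), (24, r, c, v, 19, 1, 7), (24, r, c, v, 19, 3, 24), (24, r, c, v, 19, 34, 27), (25, q, c, k, 24, 20, 23), (25, q, c, k, 24, 36, 23), (28, c, c, x, 19, 1, 7), (28, c, c, x, 19, 3, 24), (28, c, c, x, 19, 34, 27), (34, a, c, x, 24, 20, 23), (34, a, c, x, 24, 36, 23), (38, m, c, x, 19, 1, 7), (38, m, c, x, 19, 3, 24), (38, m, c, x, 19, 34, 27), (4, d, c, r, 24, 20, 23), (4, d, c, r, 24, 36, 23)}
Selection E = c: {(16, v, c, a, 19, 1, 7), (16, v, c, a, 19, 3, 24), (16, v, c, a, 19, 34, 27), (24, r, c, v, 19, 1, 7), (24, r, c, v, 19, 3, 24), (24, r, c, v, 19, 34, 27), (25, q, c, k, 24, 20, 23), (25, q, c, k, 24, 36, 23), (28, c, c, x, 19, 1, 7), (28, c, c, x, 19, 3, 24), (28, c, c, x, 19, 34, 27), (34, a, c, x, 24, 20, 23), (34, a, c, x, 24, 36, 23), (38, m, c, x, 19, 1, 7), (38, m, c, x, 19, 3, 24), (38, m, c, x, 19, 34, 27), (4, d, c, r, 24, 20, 23), (4, d, c, r, 24, 36, 23)}
π_{E, G, F} gives {(c, 16, 19), (c, 24, 19), (c, 25, 24), (c, 28, 19), (c, 34, 24), (c, 38, 19), (c, 4, 24)} (11 duplicate(s) eliminated).

{(c, 16, 19), (c, 24, 19), (c, 25, 24), (c, 28, 19), (c, 34, 24), (c, 38, 19), (c, 4, 24)}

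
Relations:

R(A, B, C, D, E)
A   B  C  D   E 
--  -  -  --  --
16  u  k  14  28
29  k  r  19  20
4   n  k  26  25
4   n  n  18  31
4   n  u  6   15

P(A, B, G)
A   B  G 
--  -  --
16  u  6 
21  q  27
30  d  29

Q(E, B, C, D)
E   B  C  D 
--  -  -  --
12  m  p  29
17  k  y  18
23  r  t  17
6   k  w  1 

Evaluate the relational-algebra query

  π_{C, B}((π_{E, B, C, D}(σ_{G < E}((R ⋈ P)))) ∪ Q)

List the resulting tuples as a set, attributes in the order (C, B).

Natural join on A, B: {(16, u, k, 14, 28, 6)}
Selection G < E: {(16, u, k, 14, 28, 6)}
Projecting to E, B, C, D: {(28, u, k, 14)}
Taking the union: {(12, m, p, 29), (17, k, y, 18), (23, r, t, 17), (28, u, k, 14), (6, k, w, 1)}
Projecting to C, B: {(k, u), (p, m), (t, r), (w, k), (y, k)}

{(k, u), (p, m), (t, r), (w, k), (y, k)}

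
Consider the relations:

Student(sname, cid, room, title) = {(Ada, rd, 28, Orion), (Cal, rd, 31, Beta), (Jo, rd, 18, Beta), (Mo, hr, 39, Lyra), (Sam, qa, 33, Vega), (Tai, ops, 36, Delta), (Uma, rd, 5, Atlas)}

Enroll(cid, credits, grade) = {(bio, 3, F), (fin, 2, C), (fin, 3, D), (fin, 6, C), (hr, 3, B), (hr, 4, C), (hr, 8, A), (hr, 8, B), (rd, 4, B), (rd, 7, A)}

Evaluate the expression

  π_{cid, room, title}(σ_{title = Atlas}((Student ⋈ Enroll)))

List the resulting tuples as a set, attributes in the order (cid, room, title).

Student ⋈ Enroll (natural join on cid): {(Ada, rd, 28, Orion, 4, B), (Ada, rd, 28, Orion, 7, A), (Cal, rd, 31, Beta, 4, B), (Cal, rd, 31, Beta, 7, A), (Jo, rd, 18, Beta, 4, B), (Jo, rd, 18, Beta, 7, A), (Mo, hr, 39, Lyra, 3, B), (Mo, hr, 39, Lyra, 4, C), (Mo, hr, 39, Lyra, 8, A), (Mo, hr, 39, Lyra, 8, B), (Uma, rd, 5, Atlas, 4, B), (Uma, rd, 5, Atlas, 7, A)}
Selection title = Atlas: {(Uma, rd, 5, Atlas, 4, B), (Uma, rd, 5, Atlas, 7, A)}
π[cid, room, title]: project onto (cid, room, title) (1 duplicate(s) eliminated) → {(rd, 5, Atlas)}

{(rd, 5, Atlas)}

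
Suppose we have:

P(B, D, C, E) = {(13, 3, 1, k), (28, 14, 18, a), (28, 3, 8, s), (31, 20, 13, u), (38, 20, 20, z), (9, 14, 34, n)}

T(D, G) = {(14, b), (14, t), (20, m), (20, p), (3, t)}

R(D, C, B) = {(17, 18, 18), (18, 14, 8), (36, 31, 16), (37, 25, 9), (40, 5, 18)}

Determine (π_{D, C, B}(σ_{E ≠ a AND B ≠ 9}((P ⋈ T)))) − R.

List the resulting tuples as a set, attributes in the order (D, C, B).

P ⋈ T (natural join on D): {(13, 3, 1, k, t), (28, 14, 18, a, b), (28, 14, 18, a, t), (28, 3, 8, s, t), (31, 20, 13, u, m), (31, 20, 13, u, p), (38, 20, 20, z, m), (38, 20, 20, z, p), (9, 14, 34, n, b), (9, 14, 34, n, t)}
σ[E ≠ a AND B ≠ 9]: keep tuples satisfying E ≠ a AND B ≠ 9 → {(13, 3, 1, k, t), (28, 3, 8, s, t), (31, 20, 13, u, m), (31, 20, 13, u, p), (38, 20, 20, z, m), (38, 20, 20, z, p)}
Keep only column(s) D, C, B (2 duplicate(s) eliminated): {(20, 13, 31), (20, 20, 38), (3, 1, 13), (3, 8, 28)}
Set difference of the two operands is {(20, 13, 31), (20, 20, 38), (3, 1, 13), (3, 8, 28)}.

{(20, 13, 31), (20, 20, 38), (3, 1, 13), (3, 8, 28)}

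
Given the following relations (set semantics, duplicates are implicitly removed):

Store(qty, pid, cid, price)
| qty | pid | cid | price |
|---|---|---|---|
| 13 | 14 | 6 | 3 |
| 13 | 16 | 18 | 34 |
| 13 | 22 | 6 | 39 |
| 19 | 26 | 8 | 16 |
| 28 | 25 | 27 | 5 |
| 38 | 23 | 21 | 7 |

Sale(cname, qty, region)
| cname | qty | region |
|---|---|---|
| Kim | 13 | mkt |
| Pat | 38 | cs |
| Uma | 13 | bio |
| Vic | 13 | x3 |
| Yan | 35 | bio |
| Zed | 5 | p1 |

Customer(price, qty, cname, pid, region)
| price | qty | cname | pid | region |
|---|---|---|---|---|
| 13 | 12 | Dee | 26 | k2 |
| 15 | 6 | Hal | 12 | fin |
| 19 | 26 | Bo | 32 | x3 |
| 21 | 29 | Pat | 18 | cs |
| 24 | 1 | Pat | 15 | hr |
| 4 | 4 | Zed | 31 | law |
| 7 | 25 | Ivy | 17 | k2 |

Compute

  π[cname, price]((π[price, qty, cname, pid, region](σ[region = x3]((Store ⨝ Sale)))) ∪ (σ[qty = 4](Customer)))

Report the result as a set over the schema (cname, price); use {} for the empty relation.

{(Vic, 3), (Vic, 34), (Vic, 39), (Zed, 4)}

Joining Store and Sale on qty yields {(13, 14, 6, 3, Kim, mkt), (13, 14, 6, 3, Uma, bio), (13, 14, 6, 3, Vic, x3), (13, 16, 18, 34, Kim, mkt), (13, 16, 18, 34, Uma, bio), (13, 16, 18, 34, Vic, x3), (13, 22, 6, 39, Kim, mkt), (13, 22, 6, 39, Uma, bio), (13, 22, 6, 39, Vic, x3), (38, 23, 21, 7, Pat, cs)}.
Selection region = x3: {(13, 14, 6, 3, Vic, x3), (13, 16, 18, 34, Vic, x3), (13, 22, 6, 39, Vic, x3)}
Keep only column(s) price, qty, cname, pid, region: {(3, 13, Vic, 14, x3), (34, 13, Vic, 16, x3), (39, 13, Vic, 22, x3)}
Selection qty = 4: {(4, 4, Zed, 31, law)}
Set union of the two operands is {(3, 13, Vic, 14, x3), (34, 13, Vic, 16, x3), (39, 13, Vic, 22, x3), (4, 4, Zed, 31, law)}.
Keep only column(s) cname, price: {(Vic, 3), (Vic, 34), (Vic, 39), (Zed, 4)}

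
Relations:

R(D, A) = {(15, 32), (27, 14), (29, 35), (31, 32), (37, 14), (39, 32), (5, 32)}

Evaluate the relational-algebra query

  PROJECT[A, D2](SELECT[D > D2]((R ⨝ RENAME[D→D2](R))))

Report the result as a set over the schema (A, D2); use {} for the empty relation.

{(14, 27), (32, 15), (32, 31), (32, 5)}

ρ[D→D2]: schema becomes (D2, A); tuples unchanged.
Joining R and RENAME[D→D2](R) on A yields {(15, 32, 15), (15, 32, 31), (15, 32, 39), (15, 32, 5), (27, 14, 27), (27, 14, 37), (29, 35, 29), (31, 32, 15), (31, 32, 31), (31, 32, 39), (31, 32, 5), (37, 14, 27), (37, 14, 37), (39, 32, 15), (39, 32, 31), (39, 32, 39), (39, 32, 5), (5, 32, 15), (5, 32, 31), (5, 32, 39), (5, 32, 5)}.
Apply σ_{D > D2}; surviving tuples: {(15, 32, 5), (31, 32, 15), (31, 32, 5), (37, 14, 27), (39, 32, 15), (39, 32, 31), (39, 32, 5)}
π[A, D2]: project onto (A, D2) (3 duplicate(s) eliminated) → {(14, 27), (32, 15), (32, 31), (32, 5)}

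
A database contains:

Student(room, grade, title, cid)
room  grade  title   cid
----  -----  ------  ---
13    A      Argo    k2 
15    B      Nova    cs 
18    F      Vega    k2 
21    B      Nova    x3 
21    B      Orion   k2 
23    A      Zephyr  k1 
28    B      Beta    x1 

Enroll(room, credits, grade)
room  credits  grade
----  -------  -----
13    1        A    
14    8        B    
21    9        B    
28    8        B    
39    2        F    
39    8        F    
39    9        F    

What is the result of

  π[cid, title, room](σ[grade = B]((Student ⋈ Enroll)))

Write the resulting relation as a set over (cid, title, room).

{(k2, Orion, 21), (x1, Beta, 28), (x3, Nova, 21)}

Joining Student and Enroll on room, grade yields {(13, A, Argo, k2, 1), (21, B, Nova, x3, 9), (21, B, Orion, k2, 9), (28, B, Beta, x1, 8)}.
Selection grade = B: {(21, B, Nova, x3, 9), (21, B, Orion, k2, 9), (28, B, Beta, x1, 8)}
Keep only column(s) cid, title, room: {(k2, Orion, 21), (x1, Beta, 28), (x3, Nova, 21)}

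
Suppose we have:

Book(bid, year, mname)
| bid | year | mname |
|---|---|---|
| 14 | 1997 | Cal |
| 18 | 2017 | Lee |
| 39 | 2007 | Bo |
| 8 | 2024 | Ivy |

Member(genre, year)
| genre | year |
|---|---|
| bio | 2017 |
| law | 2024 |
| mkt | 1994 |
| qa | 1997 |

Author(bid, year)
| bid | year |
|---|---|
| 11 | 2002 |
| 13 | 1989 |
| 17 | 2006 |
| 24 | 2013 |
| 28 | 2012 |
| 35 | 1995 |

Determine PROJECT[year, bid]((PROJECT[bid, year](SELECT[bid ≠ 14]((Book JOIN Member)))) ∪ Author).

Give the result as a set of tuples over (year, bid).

Book ⋈ Member (natural join on year): {(14, 1997, Cal, qa), (18, 2017, Lee, bio), (8, 2024, Ivy, law)}
Apply σ_{bid ≠ 14}; surviving tuples: {(18, 2017, Lee, bio), (8, 2024, Ivy, law)}
π_{bid, year} gives {(18, 2017), (8, 2024)}.
Union: {(18, 2017), (8, 2024)} with {(11, 2002), (13, 1989), (17, 2006), (24, 2013), (28, 2012), (35, 1995)} → {(11, 2002), (13, 1989), (17, 2006), (18, 2017), (24, 2013), (28, 2012), (35, 1995), (8, 2024)}
π_{year, bid} gives {(1989, 13), (1995, 35), (2002, 11), (2006, 17), (2012, 28), (2013, 24), (2017, 18), (2024, 8)}.

{(1989, 13), (1995, 35), (2002, 11), (2006, 17), (2012, 28), (2013, 24), (2017, 18), (2024, 8)}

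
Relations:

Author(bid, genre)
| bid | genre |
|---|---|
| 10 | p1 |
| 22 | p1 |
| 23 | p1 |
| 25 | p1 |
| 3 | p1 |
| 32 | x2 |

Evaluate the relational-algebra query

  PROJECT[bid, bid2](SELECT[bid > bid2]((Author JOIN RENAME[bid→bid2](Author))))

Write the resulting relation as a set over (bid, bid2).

{(10, 3), (22, 10), (22, 3), (23, 10), (23, 22), (23, 3), (25, 10), (25, 22), (25, 23), (25, 3)}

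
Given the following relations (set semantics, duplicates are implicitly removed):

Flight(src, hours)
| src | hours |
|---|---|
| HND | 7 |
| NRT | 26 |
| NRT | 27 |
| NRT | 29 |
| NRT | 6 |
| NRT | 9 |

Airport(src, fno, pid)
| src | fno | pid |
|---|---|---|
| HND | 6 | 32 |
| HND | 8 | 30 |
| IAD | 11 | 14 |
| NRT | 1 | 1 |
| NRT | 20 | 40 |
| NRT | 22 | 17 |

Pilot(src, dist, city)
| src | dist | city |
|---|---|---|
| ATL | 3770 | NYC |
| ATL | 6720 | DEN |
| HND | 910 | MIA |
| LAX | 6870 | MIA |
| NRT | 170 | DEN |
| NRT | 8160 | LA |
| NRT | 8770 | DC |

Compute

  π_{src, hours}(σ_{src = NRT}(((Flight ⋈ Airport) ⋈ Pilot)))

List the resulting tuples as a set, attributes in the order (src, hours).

Flight ⋈ Airport (natural join on src): {(HND, 7, 6, 32), (HND, 7, 8, 30), (NRT, 26, 1, 1), (NRT, 26, 20, 40), (NRT, 26, 22, 17), (NRT, 27, 1, 1), (NRT, 27, 20, 40), (NRT, 27, 22, 17), (NRT, 29, 1, 1), (NRT, 29, 20, 40), (NRT, 29, 22, 17), (NRT, 6, 1, 1), (NRT, 6, 20, 40), (NRT, 6, 22, 17), (NRT, 9, 1, 1), (NRT, 9, 20, 40), (NRT, 9, 22, 17)}
(Flight ⋈ Airport) ⋈ Pilot (natural join on src): {(HND, 7, 6, 32, 910, MIA), (HND, 7, 8, 30, 910, MIA), (NRT, 26, 1, 1, 170, DEN), (NRT, 26, 1, 1, 8160, LA), (NRT, 26, 1, 1, 8770, DC), (NRT, 26, 20, 40, 170, DEN), (NRT, 26, 20, 40, 8160, LA), (NRT, 26, 20, 40, 8770, DC), (NRT, 26, 22, 17, 170, DEN), (NRT, 26, 22, 17, 8160, LA), (NRT, 26, 22, 17, 8770, DC), (NRT, 27, 1, 1, 170, DEN), (NRT, 27, 1, 1, 8160, LA), (NRT, 27, 1, 1, 8770, DC), (NRT, 27, 20, 40, 170, DEN), (NRT, 27, 20, 40, 8160, LA), (NRT, 27, 20, 40, 8770, DC), (NRT, 27, 22, 17, 170, DEN), (NRT, 27, 22, 17, 8160, LA), (NRT, 27, 22, 17, 8770, DC), (NRT, 29, 1, 1, 170, DEN), (NRT, 29, 1, 1, 8160, LA), (NRT, 29, 1, 1, 8770, DC), (NRT, 29, 20, 40, 170, DEN), (NRT, 29, 20, 40, 8160, LA), (NRT, 29, 20, 40, 8770, DC), (NRT, 29, 22, 17, 170, DEN), (NRT, 29, 22, 17, 8160, LA), (NRT, 29, 22, 17, 8770, DC), (NRT, 6, 1, 1, 170, DEN), (NRT, 6, 1, 1, 8160, LA), (NRT, 6, 1, 1, 8770, DC), (NRT, 6, 20, 40, 170, DEN), (NRT, 6, 20, 40, 8160, LA), (NRT, 6, 20, 40, 8770, DC), (NRT, 6, 22, 17, 170, DEN), (NRT, 6, 22, 17, 8160, LA), (NRT, 6, 22, 17, 8770, DC), (NRT, 9, 1, 1, 170, DEN), (NRT, 9, 1, 1, 8160, LA), (NRT, 9, 1, 1, 8770, DC), (NRT, 9, 20, 40, 170, DEN), (NRT, 9, 20, 40, 8160, LA), (NRT, 9, 20, 40, 8770, DC), (NRT, 9, 22, 17, 170, DEN), (NRT, 9, 22, 17, 8160, LA), (NRT, 9, 22, 17, 8770, DC)}
σ[src = NRT]: keep tuples satisfying src = NRT → {(NRT, 26, 1, 1, 170, DEN), (NRT, 26, 1, 1, 8160, LA), (NRT, 26, 1, 1, 8770, DC), (NRT, 26, 20, 40, 170, DEN), (NRT, 26, 20, 40, 8160, LA), (NRT, 26, 20, 40, 8770, DC), (NRT, 26, 22, 17, 170, DEN), (NRT, 26, 22, 17, 8160, LA), (NRT, 26, 22, 17, 8770, DC), (NRT, 27, 1, 1, 170, DEN), (NRT, 27, 1, 1, 8160, LA), (NRT, 27, 1, 1, 8770, DC), (NRT, 27, 20, 40, 170, DEN), (NRT, 27, 20, 40, 8160, LA), (NRT, 27, 20, 40, 8770, DC), (NRT, 27, 22, 17, 170, DEN), (NRT, 27, 22, 17, 8160, LA), (NRT, 27, 22, 17, 8770, DC), (NRT, 29, 1, 1, 170, DEN), (NRT, 29, 1, 1, 8160, LA), (NRT, 29, 1, 1, 8770, DC), (NRT, 29, 20, 40, 170, DEN), (NRT, 29, 20, 40, 8160, LA), (NRT, 29, 20, 40, 8770, DC), (NRT, 29, 22, 17, 170, DEN), (NRT, 29, 22, 17, 8160, LA), (NRT, 29, 22, 17, 8770, DC), (NRT, 6, 1, 1, 170, DEN), (NRT, 6, 1, 1, 8160, LA), (NRT, 6, 1, 1, 8770, DC), (NRT, 6, 20, 40, 170, DEN), (NRT, 6, 20, 40, 8160, LA), (NRT, 6, 20, 40, 8770, DC), (NRT, 6, 22, 17, 170, DEN), (NRT, 6, 22, 17, 8160, LA), (NRT, 6, 22, 17, 8770, DC), (NRT, 9, 1, 1, 170, DEN), (NRT, 9, 1, 1, 8160, LA), (NRT, 9, 1, 1, 8770, DC), (NRT, 9, 20, 40, 170, DEN), (NRT, 9, 20, 40, 8160, LA), (NRT, 9, 20, 40, 8770, DC), (NRT, 9, 22, 17, 170, DEN), (NRT, 9, 22, 17, 8160, LA), (NRT, 9, 22, 17, 8770, DC)}
Keep only column(s) src, hours (40 duplicate(s) eliminated): {(NRT, 26), (NRT, 27), (NRT, 29), (NRT, 6), (NRT, 9)}

{(NRT, 26), (NRT, 27), (NRT, 29), (NRT, 6), (NRT, 9)}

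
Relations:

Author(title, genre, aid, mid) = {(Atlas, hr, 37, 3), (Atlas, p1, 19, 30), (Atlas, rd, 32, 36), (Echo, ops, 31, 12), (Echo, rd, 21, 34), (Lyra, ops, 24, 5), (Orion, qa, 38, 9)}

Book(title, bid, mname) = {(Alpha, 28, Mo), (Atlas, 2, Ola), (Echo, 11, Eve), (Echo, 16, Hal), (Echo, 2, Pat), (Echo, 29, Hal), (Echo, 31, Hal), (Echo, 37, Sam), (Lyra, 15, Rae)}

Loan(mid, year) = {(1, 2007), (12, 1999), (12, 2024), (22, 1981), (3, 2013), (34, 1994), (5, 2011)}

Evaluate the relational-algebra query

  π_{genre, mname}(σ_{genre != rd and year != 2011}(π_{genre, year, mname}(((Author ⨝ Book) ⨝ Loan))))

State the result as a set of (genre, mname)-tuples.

Joining Author and Book on title yields {(Atlas, hr, 37, 3, 2, Ola), (Atlas, p1, 19, 30, 2, Ola), (Atlas, rd, 32, 36, 2, Ola), (Echo, ops, 31, 12, 11, Eve), (Echo, ops, 31, 12, 16, Hal), (Echo, ops, 31, 12, 2, Pat), (Echo, ops, 31, 12, 29, Hal), (Echo, ops, 31, 12, 31, Hal), (Echo, ops, 31, 12, 37, Sam), (Echo, rd, 21, 34, 11, Eve), (Echo, rd, 21, 34, 16, Hal), (Echo, rd, 21, 34, 2, Pat), (Echo, rd, 21, 34, 29, Hal), (Echo, rd, 21, 34, 31, Hal), (Echo, rd, 21, 34, 37, Sam), (Lyra, ops, 24, 5, 15, Rae)}.
Joining (Author ⨝ Book) and Loan on mid yields {(Atlas, hr, 37, 3, 2, Ola, 2013), (Echo, ops, 31, 12, 11, Eve, 1999), (Echo, ops, 31, 12, 11, Eve, 2024), (Echo, ops, 31, 12, 16, Hal, 1999), (Echo, ops, 31, 12, 16, Hal, 2024), (Echo, ops, 31, 12, 2, Pat, 1999), (Echo, ops, 31, 12, 2, Pat, 2024), (Echo, ops, 31, 12, 29, Hal, 1999), (Echo, ops, 31, 12, 29, Hal, 2024), (Echo, ops, 31, 12, 31, Hal, 1999), (Echo, ops, 31, 12, 31, Hal, 2024), (Echo, ops, 31, 12, 37, Sam, 1999), (Echo, ops, 31, 12, 37, Sam, 2024), (Echo, rd, 21, 34, 11, Eve, 1994), (Echo, rd, 21, 34, 16, Hal, 1994), (Echo, rd, 21, 34, 2, Pat, 1994), (Echo, rd, 21, 34, 29, Hal, 1994), (Echo, rd, 21, 34, 31, Hal, 1994), (Echo, rd, 21, 34, 37, Sam, 1994), (Lyra, ops, 24, 5, 15, Rae, 2011)}.
Keep only column(s) genre, year, mname (6 duplicate(s) eliminated): {(hr, 2013, Ola), (ops, 1999, Eve), (ops, 1999, Hal), (ops, 1999, Pat), (ops, 1999, Sam), (ops, 2011, Rae), (ops, 2024, Eve), (ops, 2024, Hal), (ops, 2024, Pat), (ops, 2024, Sam), (rd, 1994, Eve), (rd, 1994, Hal), (rd, 1994, Pat), (rd, 1994, Sam)}
Apply σ_{genre != rd and year != 2011}; surviving tuples: {(hr, 2013, Ola), (ops, 1999, Eve), (ops, 1999, Hal), (ops, 1999, Pat), (ops, 1999, Sam), (ops, 2024, Eve), (ops, 2024, Hal), (ops, 2024, Pat), (ops, 2024, Sam)}
Keep only column(s) genre, mname (4 duplicate(s) eliminated): {(hr, Ola), (ops, Eve), (ops, Hal), (ops, Pat), (ops, Sam)}

{(hr, Ola), (ops, Eve), (ops, Hal), (ops, Pat), (ops, Sam)}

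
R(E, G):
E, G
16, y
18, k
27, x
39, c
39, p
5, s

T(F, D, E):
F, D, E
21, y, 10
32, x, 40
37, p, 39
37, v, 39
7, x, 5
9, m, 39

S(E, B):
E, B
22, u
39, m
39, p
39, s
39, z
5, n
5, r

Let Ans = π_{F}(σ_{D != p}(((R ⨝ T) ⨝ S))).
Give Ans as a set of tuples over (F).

{37, 7, 9}

Joining R and T on E yields {(39, c, 37, p), (39, c, 37, v), (39, c, 9, m), (39, p, 37, p), (39, p, 37, v), (39, p, 9, m), (5, s, 7, x)}.
Joining (R ⨝ T) and S on E yields {(39, c, 37, p, m), (39, c, 37, p, p), (39, c, 37, p, s), (39, c, 37, p, z), (39, c, 37, v, m), (39, c, 37, v, p), (39, c, 37, v, s), (39, c, 37, v, z), (39, c, 9, m, m), (39, c, 9, m, p), (39, c, 9, m, s), (39, c, 9, m, z), (39, p, 37, p, m), (39, p, 37, p, p), (39, p, 37, p, s), (39, p, 37, p, z), (39, p, 37, v, m), (39, p, 37, v, p), (39, p, 37, v, s), (39, p, 37, v, z), (39, p, 9, m, m), (39, p, 9, m, p), (39, p, 9, m, s), (39, p, 9, m, z), (5, s, 7, x, n), (5, s, 7, x, r)}.
Selection D != p: {(39, c, 37, v, m), (39, c, 37, v, p), (39, c, 37, v, s), (39, c, 37, v, z), (39, c, 9, m, m), (39, c, 9, m, p), (39, c, 9, m, s), (39, c, 9, m, z), (39, p, 37, v, m), (39, p, 37, v, p), (39, p, 37, v, s), (39, p, 37, v, z), (39, p, 9, m, m), (39, p, 9, m, p), (39, p, 9, m, s), (39, p, 9, m, z), (5, s, 7, x, n), (5, s, 7, x, r)}
Keep only column(s) F (15 duplicate(s) eliminated): {37, 7, 9}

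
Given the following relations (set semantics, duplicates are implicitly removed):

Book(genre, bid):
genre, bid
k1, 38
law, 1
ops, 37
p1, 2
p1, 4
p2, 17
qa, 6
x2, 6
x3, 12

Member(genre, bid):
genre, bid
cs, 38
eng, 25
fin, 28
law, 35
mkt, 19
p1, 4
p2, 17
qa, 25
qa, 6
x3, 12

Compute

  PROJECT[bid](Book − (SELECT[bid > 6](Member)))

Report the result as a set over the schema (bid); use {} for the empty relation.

{1, 2, 37, 38, 4, 6}

Selection bid > 6: {(cs, 38), (eng, 25), (fin, 28), (law, 35), (mkt, 19), (p2, 17), (qa, 25), (x3, 12)}
Difference: {(k1, 38), (law, 1), (ops, 37), (p1, 2), (p1, 4), (p2, 17), (qa, 6), (x2, 6), (x3, 12)} with {(cs, 38), (eng, 25), (fin, 28), (law, 35), (mkt, 19), (p2, 17), (qa, 25), (x3, 12)} → {(k1, 38), (law, 1), (ops, 37), (p1, 2), (p1, 4), (qa, 6), (x2, 6)}
π[bid]: project onto (bid) (1 duplicate(s) eliminated) → {1, 2, 37, 38, 4, 6}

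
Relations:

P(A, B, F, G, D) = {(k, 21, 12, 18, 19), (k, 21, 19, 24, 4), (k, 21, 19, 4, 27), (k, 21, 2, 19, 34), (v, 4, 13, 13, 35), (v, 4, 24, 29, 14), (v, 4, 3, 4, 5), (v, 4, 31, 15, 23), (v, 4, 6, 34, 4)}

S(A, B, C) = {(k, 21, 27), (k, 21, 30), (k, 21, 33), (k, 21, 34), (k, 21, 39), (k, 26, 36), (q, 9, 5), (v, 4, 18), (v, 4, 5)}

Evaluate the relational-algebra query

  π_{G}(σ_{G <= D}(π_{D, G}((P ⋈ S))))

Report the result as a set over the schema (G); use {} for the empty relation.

{13, 15, 18, 19, 4}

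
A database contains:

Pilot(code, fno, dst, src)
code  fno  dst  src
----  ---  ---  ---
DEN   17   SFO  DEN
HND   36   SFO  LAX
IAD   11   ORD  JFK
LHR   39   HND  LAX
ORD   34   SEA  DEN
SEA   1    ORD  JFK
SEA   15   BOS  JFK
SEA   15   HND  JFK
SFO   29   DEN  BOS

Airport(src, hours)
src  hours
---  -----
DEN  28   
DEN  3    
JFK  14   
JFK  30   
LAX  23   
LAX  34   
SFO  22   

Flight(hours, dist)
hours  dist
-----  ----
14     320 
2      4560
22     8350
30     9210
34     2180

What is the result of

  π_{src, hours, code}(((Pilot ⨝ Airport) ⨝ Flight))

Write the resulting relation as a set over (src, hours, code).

{(JFK, 14, IAD), (JFK, 14, SEA), (JFK, 30, IAD), (JFK, 30, SEA), (LAX, 34, HND), (LAX, 34, LHR)}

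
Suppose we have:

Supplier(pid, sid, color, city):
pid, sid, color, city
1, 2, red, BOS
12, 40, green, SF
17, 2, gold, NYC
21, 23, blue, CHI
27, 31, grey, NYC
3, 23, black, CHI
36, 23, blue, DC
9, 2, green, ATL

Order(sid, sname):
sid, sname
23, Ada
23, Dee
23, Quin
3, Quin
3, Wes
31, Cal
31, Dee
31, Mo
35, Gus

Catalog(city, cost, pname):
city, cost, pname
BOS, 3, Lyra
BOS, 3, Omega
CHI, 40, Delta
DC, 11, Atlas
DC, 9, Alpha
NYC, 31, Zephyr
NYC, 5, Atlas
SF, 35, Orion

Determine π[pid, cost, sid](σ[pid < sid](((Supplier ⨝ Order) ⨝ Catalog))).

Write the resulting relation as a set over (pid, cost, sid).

Supplier ⋈ Order (natural join on sid): {(21, 23, blue, CHI, Ada), (21, 23, blue, CHI, Dee), (21, 23, blue, CHI, Quin), (27, 31, grey, NYC, Cal), (27, 31, grey, NYC, Dee), (27, 31, grey, NYC, Mo), (3, 23, black, CHI, Ada), (3, 23, black, CHI, Dee), (3, 23, black, CHI, Quin), (36, 23, blue, DC, Ada), (36, 23, blue, DC, Dee), (36, 23, blue, DC, Quin)}
(Supplier ⨝ Order) ⋈ Catalog (natural join on city): {(21, 23, blue, CHI, Ada, 40, Delta), (21, 23, blue, CHI, Dee, 40, Delta), (21, 23, blue, CHI, Quin, 40, Delta), (27, 31, grey, NYC, Cal, 31, Zephyr), (27, 31, grey, NYC, Cal, 5, Atlas), (27, 31, grey, NYC, Dee, 31, Zephyr), (27, 31, grey, NYC, Dee, 5, Atlas), (27, 31, grey, NYC, Mo, 31, Zephyr), (27, 31, grey, NYC, Mo, 5, Atlas), (3, 23, black, CHI, Ada, 40, Delta), (3, 23, black, CHI, Dee, 40, Delta), (3, 23, black, CHI, Quin, 40, Delta), (36, 23, blue, DC, Ada, 11, Atlas), (36, 23, blue, DC, Ada, 9, Alpha), (36, 23, blue, DC, Dee, 11, Atlas), (36, 23, blue, DC, Dee, 9, Alpha), (36, 23, blue, DC, Quin, 11, Atlas), (36, 23, blue, DC, Quin, 9, Alpha)}
Selection pid < sid: {(21, 23, blue, CHI, Ada, 40, Delta), (21, 23, blue, CHI, Dee, 40, Delta), (21, 23, blue, CHI, Quin, 40, Delta), (27, 31, grey, NYC, Cal, 31, Zephyr), (27, 31, grey, NYC, Cal, 5, Atlas), (27, 31, grey, NYC, Dee, 31, Zephyr), (27, 31, grey, NYC, Dee, 5, Atlas), (27, 31, grey, NYC, Mo, 31, Zephyr), (27, 31, grey, NYC, Mo, 5, Atlas), (3, 23, black, CHI, Ada, 40, Delta), (3, 23, black, CHI, Dee, 40, Delta), (3, 23, black, CHI, Quin, 40, Delta)}
Projecting to pid, cost, sid (8 duplicate(s) eliminated): {(21, 40, 23), (27, 31, 31), (27, 5, 31), (3, 40, 23)}

{(21, 40, 23), (27, 31, 31), (27, 5, 31), (3, 40, 23)}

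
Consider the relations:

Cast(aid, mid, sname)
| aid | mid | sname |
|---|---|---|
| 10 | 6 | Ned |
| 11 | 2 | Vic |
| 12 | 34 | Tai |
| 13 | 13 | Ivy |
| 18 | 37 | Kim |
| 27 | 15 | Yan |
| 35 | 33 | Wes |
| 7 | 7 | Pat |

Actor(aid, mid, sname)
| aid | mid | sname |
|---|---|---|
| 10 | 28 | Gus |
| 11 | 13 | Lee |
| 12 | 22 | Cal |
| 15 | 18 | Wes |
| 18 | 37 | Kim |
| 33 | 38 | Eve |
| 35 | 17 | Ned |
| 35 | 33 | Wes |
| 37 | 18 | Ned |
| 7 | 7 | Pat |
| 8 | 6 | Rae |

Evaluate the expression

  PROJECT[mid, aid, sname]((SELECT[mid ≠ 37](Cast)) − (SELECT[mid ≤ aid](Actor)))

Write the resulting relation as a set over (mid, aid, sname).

{(13, 13, Ivy), (15, 27, Yan), (2, 11, Vic), (34, 12, Tai), (6, 10, Ned)}

Filtering on mid ≠ 37 leaves {(10, 6, Ned), (11, 2, Vic), (12, 34, Tai), (13, 13, Ivy), (27, 15, Yan), (35, 33, Wes), (7, 7, Pat)}.
Filtering on mid ≤ aid leaves {(35, 17, Ned), (35, 33, Wes), (37, 18, Ned), (7, 7, Pat), (8, 6, Rae)}.
Set difference of the two operands is {(10, 6, Ned), (11, 2, Vic), (12, 34, Tai), (13, 13, Ivy), (27, 15, Yan)}.
Keep only column(s) mid, aid, sname: {(13, 13, Ivy), (15, 27, Yan), (2, 11, Vic), (34, 12, Tai), (6, 10, Ned)}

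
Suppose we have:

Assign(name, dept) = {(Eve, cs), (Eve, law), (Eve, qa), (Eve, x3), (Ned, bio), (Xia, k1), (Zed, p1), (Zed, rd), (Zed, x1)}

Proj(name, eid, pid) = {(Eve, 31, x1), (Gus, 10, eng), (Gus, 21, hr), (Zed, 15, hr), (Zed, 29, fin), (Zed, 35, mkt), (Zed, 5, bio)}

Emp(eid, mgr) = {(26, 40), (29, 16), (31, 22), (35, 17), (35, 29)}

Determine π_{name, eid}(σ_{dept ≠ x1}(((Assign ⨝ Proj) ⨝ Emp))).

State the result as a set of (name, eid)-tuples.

Joining Assign and Proj on name yields {(Eve, cs, 31, x1), (Eve, law, 31, x1), (Eve, qa, 31, x1), (Eve, x3, 31, x1), (Zed, p1, 15, hr), (Zed, p1, 29, fin), (Zed, p1, 35, mkt), (Zed, p1, 5, bio), (Zed, rd, 15, hr), (Zed, rd, 29, fin), (Zed, rd, 35, mkt), (Zed, rd, 5, bio), (Zed, x1, 15, hr), (Zed, x1, 29, fin), (Zed, x1, 35, mkt), (Zed, x1, 5, bio)}.
Joining (Assign ⨝ Proj) and Emp on eid yields {(Eve, cs, 31, x1, 22), (Eve, law, 31, x1, 22), (Eve, qa, 31, x1, 22), (Eve, x3, 31, x1, 22), (Zed, p1, 29, fin, 16), (Zed, p1, 35, mkt, 17), (Zed, p1, 35, mkt, 29), (Zed, rd, 29, fin, 16), (Zed, rd, 35, mkt, 17), (Zed, rd, 35, mkt, 29), (Zed, x1, 29, fin, 16), (Zed, x1, 35, mkt, 17), (Zed, x1, 35, mkt, 29)}.
Apply σ_{dept ≠ x1}; surviving tuples: {(Eve, cs, 31, x1, 22), (Eve, law, 31, x1, 22), (Eve, qa, 31, x1, 22), (Eve, x3, 31, x1, 22), (Zed, p1, 29, fin, 16), (Zed, p1, 35, mkt, 17), (Zed, p1, 35, mkt, 29), (Zed, rd, 29, fin, 16), (Zed, rd, 35, mkt, 17), (Zed, rd, 35, mkt, 29)}
π[name, eid]: project onto (name, eid) (7 duplicate(s) eliminated) → {(Eve, 31), (Zed, 29), (Zed, 35)}

{(Eve, 31), (Zed, 29), (Zed, 35)}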